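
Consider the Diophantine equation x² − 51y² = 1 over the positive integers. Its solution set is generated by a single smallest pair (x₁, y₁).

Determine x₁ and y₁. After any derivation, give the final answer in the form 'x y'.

[7; 7,14] for √51; ℓ=2 ⇒ convergent index 1
step 0: (7, 1)  from 7·(1,0) + (0,1)
step 1: (50, 7)  from 7·(7,1) + (1,0)
fundamental: x₁=50, y₁=7  (since 2500 − 51·49 = 1)

50 7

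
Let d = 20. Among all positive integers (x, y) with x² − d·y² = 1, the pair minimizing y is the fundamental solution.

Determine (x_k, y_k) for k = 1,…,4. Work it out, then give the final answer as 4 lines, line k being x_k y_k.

√20 → a₀=4, period (2,8); ℓ=2 even so k=1
k=0  a_k=4  p_k/q_k = 4/1
k=1  a_k=2  p_k/q_k = 9/2
fundamental: x₁=9, y₁=2  (since 81 − 20·4 = 1)
k=2:  x_2 = 9·9+20·2·2 = 161,  y_2 = 9·2+2·9 = 36
k=3:  x_3 = 9·161+20·2·36 = 2889,  y_3 = 9·36+2·161 = 646
k=4:  x_4 = 9·2889+20·2·646 = 51841,  y_4 = 9·646+2·2889 = 11592

9 2
161 36
2889 646
51841 11592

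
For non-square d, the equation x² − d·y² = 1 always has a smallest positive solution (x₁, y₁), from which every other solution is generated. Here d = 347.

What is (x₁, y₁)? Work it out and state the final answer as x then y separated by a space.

d=347: √d = [18; 1,1,1,2,4,…,1,1,36] (ℓ=14, even), read p_13/q_13
step 0: (18, 1)  from 18·(1,0) + (0,1)
step 1: (19, 1)  from 1·(18,1) + (1,0)
step 2: (37, 2)  from 1·(19,1) + (18,1)
…
step 4: (149, 8)  from 2·(56,3) + (37,2)
step 5: (652, 35)  from 4·(149,8) + (56,3)
step 6: (801, 43)  from 1·(652,35) + (149,8)
step 7: (14269, 766)  from 17·(801,43) + (652,35)
step 8: (15070, 809)  from 1·(14269,766) + (801,43)
step 9: (74549, 4002)  from 4·(15070,809) + (14269,766)
step 10: (164168, 8813)  from 2·(74549,4002) + (15070,809)
…
step 12: (402885, 21628)  from 1·(238717,12815) + (164168,8813)
step 13: (641602, 34443)  from 1·(402885,21628) + (238717,12815)
fundamental: x₁=641602, y₁=34443  (since 411653126404 − 347·1186320249 = 1)

641602 34443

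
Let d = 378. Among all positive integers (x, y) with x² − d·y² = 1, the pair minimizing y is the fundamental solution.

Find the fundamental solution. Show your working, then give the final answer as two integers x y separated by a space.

8749 450

√378 → a₀=19, period (2,3,1,4,1,3,2,38); ℓ=8 even so k=7
k=0  a_k=19  p_k/q_k = 19/1
k=1  a_k=2  p_k/q_k = 39/2
…
k=5  a_k=1  p_k/q_k = 1011/52
k=6  a_k=3  p_k/q_k = 3869/199
k=7  a_k=2  p_k/q_k = 8749/450
fundamental: x₁=8749, y₁=450  (since 76545001 − 378·202500 = 1)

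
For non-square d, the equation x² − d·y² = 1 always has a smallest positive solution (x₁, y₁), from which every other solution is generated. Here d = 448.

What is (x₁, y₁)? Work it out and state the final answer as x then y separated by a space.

127 6

d=448: √d = [21; 6,42] (ℓ=2, even), read p_1/q_1
k=0  a_k=21  p_k/q_k = 21/1
k=1  a_k=6  p_k/q_k = 127/6
fundamental: x₁=127, y₁=6  (since 16129 − 448·36 = 1)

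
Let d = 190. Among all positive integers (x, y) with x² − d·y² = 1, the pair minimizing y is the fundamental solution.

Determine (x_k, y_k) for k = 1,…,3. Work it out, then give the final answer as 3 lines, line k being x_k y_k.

√190 → a₀=13, period (1,3,1,1,1,…,3,1,26); ℓ=14 even so k=13
a_0=13:  p_0=13·1+0=13,  q_0=13·0+1=1
…
a_2=3:  p_2=3·14+13=55,  q_2=3·1+1=4
a_3=1:  p_3=1·55+14=69,  q_3=1·4+1=5
…
a_5=1:  p_5=1·124+69=193,  q_5=1·9+5=14
a_6=2:  p_6=2·193+124=510,  q_6=2·14+9=37
…
a_10=1:  p_10=1·4149+2936=7085,  q_10=1·301+213=514
…
a_12=3:  p_12=3·11234+7085=40787,  q_12=3·815+514=2959
a_13=1:  p_13=1·40787+11234=52021,  q_13=1·2959+815=3774
(x₁, y₁) = (52021, 3774);  52021² − 190·3774² = 1 ✓
k=2:  x_2 = 52021·52021+190·3774·3774 = 5412368881,  y_2 = 52021·3774+3774·52021 = 392654508
k=3:  x_3 = 52021·5412368881+190·3774·392654508 = 563113683064981,  y_3 = 52021·392654508+3774·5412368881 = 40852560317562

52021 3774
5412368881 392654508
563113683064981 40852560317562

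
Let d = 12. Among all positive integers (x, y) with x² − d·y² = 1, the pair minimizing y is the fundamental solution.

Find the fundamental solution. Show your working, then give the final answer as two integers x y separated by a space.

7 2

[3; 2,6] for √12; ℓ=2 ⇒ convergent index 1
k=0  a_k=3  p_k/q_k = 3/1
k=1  a_k=2  p_k/q_k = 7/2
→ (7, 2).  Check: 7²=49, 12·2²=48, difference 1.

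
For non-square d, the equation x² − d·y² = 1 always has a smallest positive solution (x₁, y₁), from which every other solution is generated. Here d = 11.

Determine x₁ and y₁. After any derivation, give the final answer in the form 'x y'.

10 3

[3; 3,6] for √11; ℓ=2 ⇒ convergent index 1
i=0: a=3 ⇒ p=3, q=1
i=1: a=3 ⇒ p=10, q=3
→ (10, 3).  Check: 10²=100, 11·3²=99, difference 1.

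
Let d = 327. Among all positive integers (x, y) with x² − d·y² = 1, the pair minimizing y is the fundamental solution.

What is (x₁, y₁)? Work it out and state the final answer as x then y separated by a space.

217 12

√327 = [18; 12,36, …], period ℓ=2 (even) → k=1
a_0=18:  p_0=18·1+0=18,  q_0=18·0+1=1
a_1=12:  p_1=12·18+1=217,  q_1=12·1+0=12
→ (217, 12).  Check: 217²=47089, 327·12²=47088, difference 1.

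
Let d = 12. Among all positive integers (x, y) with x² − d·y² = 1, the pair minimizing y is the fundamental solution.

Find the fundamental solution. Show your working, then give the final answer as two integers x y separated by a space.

7 2

√12 = [3; 2,6, …], period ℓ=2 (even) → k=1
i=0: a=3 ⇒ p=3, q=1
i=1: a=2 ⇒ p=7, q=2
fundamental: x₁=7, y₁=2  (since 49 − 12·4 = 1)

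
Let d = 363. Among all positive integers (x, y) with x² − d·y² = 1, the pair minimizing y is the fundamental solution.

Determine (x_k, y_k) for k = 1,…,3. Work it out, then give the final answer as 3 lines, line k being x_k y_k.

362 19
262087 13756
189750626 9959325

d=363: √d = [19; 19,38] (ℓ=2, even), read p_1/q_1
i=0: a=19 ⇒ p=19, q=1
i=1: a=19 ⇒ p=362, q=19
→ (362, 19).  Check: 362²=131044, 363·19²=131043, difference 1.
k=2:  x_2 = 362·362+363·19·19 = 262087,  y_2 = 362·19+19·362 = 13756
k=3:  x_3 = 362·262087+363·19·13756 = 189750626,  y_3 = 362·13756+19·262087 = 9959325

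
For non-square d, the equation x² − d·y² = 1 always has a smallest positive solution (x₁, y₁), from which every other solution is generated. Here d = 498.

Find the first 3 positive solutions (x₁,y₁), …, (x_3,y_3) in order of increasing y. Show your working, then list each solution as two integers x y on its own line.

179777 8056
64639539457 2896567024
23241404969742401 1041472259739240

[22; 3,6,22,6,3,44] for √498; ℓ=6 ⇒ convergent index 5
k=0  a_k=22  p_k/q_k = 22/1
…
k=3  a_k=22  p_k/q_k = 9395/421
k=4  a_k=6  p_k/q_k = 56794/2545
k=5  a_k=3  p_k/q_k = 179777/8056
→ (179777, 8056).  Check: 179777²=32319769729, 498·8056²=32319769728, difference 1.
k=2:  x_2 = 179777·179777+498·8056·8056 = 64639539457,  y_2 = 179777·8056+8056·179777 = 2896567024
k=3:  x_3 = 179777·64639539457+498·8056·2896567024 = 23241404969742401,  y_3 = 179777·2896567024+8056·64639539457 = 1041472259739240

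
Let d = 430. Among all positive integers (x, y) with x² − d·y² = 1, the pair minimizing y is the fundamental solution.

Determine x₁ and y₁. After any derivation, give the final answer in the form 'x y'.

2862251 138030

√430 = [20; 1,2,1,3,1,…,2,1,40, …], period ℓ=14 (even) → k=13
i=0: a=20 ⇒ p=20, q=1
…
i=2: a=2 ⇒ p=62, q=3
…
i=4: a=3 ⇒ p=311, q=15
i=5: a=1 ⇒ p=394, q=19
…
i=7: a=8 ⇒ p=21794, q=1051
i=8: a=6 ⇒ p=133439, q=6435
i=9: a=1 ⇒ p=155233, q=7486
…
i=12: a=2 ⇒ p=2107880, q=101651
i=13: a=1 ⇒ p=2862251, q=138030
(x₁, y₁) = (2862251, 138030);  2862251² − 430·138030² = 1 ✓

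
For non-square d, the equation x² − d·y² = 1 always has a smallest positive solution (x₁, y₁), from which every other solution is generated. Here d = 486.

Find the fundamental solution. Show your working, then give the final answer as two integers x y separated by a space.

√486 = [22; 22,44, …], period ℓ=2 (even) → k=1
step 0: (22, 1)  from 22·(1,0) + (0,1)
step 1: (485, 22)  from 22·(22,1) + (1,0)
fundamental: x₁=485, y₁=22  (since 235225 − 486·484 = 1)

485 22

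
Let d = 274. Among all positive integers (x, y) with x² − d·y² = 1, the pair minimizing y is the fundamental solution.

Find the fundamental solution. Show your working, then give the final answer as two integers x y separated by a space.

√274 → a₀=16, period (1,1,4,4,1,1,32); ℓ=7 odd so k=13
a_0=16:  p_0=16·1+0=16,  q_0=16·0+1=1
…
a_4=4:  p_4=4·149+33=629,  q_4=4·9+2=38
a_5=1:  p_5=1·629+149=778,  q_5=1·38+9=47
a_6=1:  p_6=1·778+629=1407,  q_6=1·47+38=85
…
a_9=1:  p_9=1·47209+45802=93011,  q_9=1·2852+2767=5619
a_10=4:  p_10=4·93011+47209=419253,  q_10=4·5619+2852=25328
a_11=4:  p_11=4·419253+93011=1770023,  q_11=4·25328+5619=106931
a_12=1:  p_12=1·1770023+419253=2189276,  q_12=1·106931+25328=132259
a_13=1:  p_13=1·2189276+1770023=3959299,  q_13=1·132259+106931=239190
(x₁, y₁) = (3959299, 239190);  3959299² − 274·239190² = 1 ✓

3959299 239190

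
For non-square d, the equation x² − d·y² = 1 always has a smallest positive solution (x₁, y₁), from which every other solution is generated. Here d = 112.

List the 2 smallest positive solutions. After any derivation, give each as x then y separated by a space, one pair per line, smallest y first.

127 12
32257 3048

[10; 1,1,2,1,1,20] for √112; ℓ=6 ⇒ convergent index 5
k=0  a_k=10  p_k/q_k = 10/1
…
k=3  a_k=2  p_k/q_k = 53/5
k=4  a_k=1  p_k/q_k = 74/7
k=5  a_k=1  p_k/q_k = 127/12
fundamental: x₁=127, y₁=12  (since 16129 − 112·144 = 1)
n=2: (127,12)∘(127,12) = (127·127+112·12·12, 127·12+12·127) = (32257,3048)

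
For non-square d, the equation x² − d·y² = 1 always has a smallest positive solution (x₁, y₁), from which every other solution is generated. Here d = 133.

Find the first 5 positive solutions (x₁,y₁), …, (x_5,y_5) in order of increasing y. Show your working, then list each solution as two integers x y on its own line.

2588599 224460
13401689565601 1162073863080
69383200415647777399 6016286479789825380
359210566425477440164982401 31147506330593762303822160
1859704226076779569066850908714999 161256807479731348725343689282300

√133 = [11; 1,1,7,5,1,…,1,1,22, …], period ℓ=16 (even) → k=15
k=0  a_k=11  p_k/q_k = 11/1
k=1  a_k=1  p_k/q_k = 12/1
…
k=5  a_k=1  p_k/q_k = 1061/92
k=6  a_k=1  p_k/q_k = 1949/169
…
k=10  a_k=1  p_k/q_k = 18948/1643
…
k=13  a_k=7  p_k/q_k = 1210008/104921
k=14  a_k=1  p_k/q_k = 1378591/119539
k=15  a_k=1  p_k/q_k = 2588599/224460
→ (2588599, 224460).  Check: 2588599²=6700844782801, 133·224460²=6700844782800, difference 1.
(2588599+224460√133)^2 = 13401689565601 + 1162073863080√133
(2588599+224460√133)^3 = 69383200415647777399 + 6016286479789825380√133
(2588599+224460√133)^4 = 359210566425477440164982401 + 31147506330593762303822160√133
(2588599+224460√133)^5 = 1859704226076779569066850908714999 + 161256807479731348725343689282300√133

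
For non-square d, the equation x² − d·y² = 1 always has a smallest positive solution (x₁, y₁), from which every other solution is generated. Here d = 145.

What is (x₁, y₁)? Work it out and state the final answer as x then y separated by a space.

√145 → a₀=12, period (24); ℓ=1 odd so k=1
i=0: a=12 ⇒ p=12, q=1
i=1: a=24 ⇒ p=289, q=24
(x₁, y₁) = (289, 24);  289² − 145·24² = 1 ✓

289 24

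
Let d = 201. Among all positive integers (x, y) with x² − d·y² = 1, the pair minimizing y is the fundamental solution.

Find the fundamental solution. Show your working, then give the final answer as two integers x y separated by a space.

[14; 5,1,1,1,2,…,1,5,28] for √201; ℓ=14 ⇒ convergent index 13
i=0: a=14 ⇒ p=14, q=1
i=1: a=5 ⇒ p=71, q=5
i=2: a=1 ⇒ p=85, q=6
…
i=6: a=1 ⇒ p=879, q=62
i=7: a=8 ⇒ p=7670, q=541
i=8: a=1 ⇒ p=8549, q=603
i=9: a=2 ⇒ p=24768, q=1747
i=10: a=1 ⇒ p=33317, q=2350
i=11: a=1 ⇒ p=58085, q=4097
i=12: a=1 ⇒ p=91402, q=6447
i=13: a=5 ⇒ p=515095, q=36332
fundamental: x₁=515095, y₁=36332  (since 265322859025 − 201·1320014224 = 1)

515095 36332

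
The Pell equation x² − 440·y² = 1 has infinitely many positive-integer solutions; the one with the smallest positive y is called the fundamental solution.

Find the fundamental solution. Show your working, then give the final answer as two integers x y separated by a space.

√440 = [20; 1,40, …], period ℓ=2 (even) → k=1
step 0: (20, 1)  from 20·(1,0) + (0,1)
step 1: (21, 1)  from 1·(20,1) + (1,0)
(x₁, y₁) = (21, 1);  21² − 440·1² = 1 ✓

21 1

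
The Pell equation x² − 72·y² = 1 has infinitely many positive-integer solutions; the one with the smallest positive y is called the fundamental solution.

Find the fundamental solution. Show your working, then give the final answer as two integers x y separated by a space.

√72 → a₀=8, period (2,16); ℓ=2 even so k=1
a_0=8:  p_0=8·1+0=8,  q_0=8·0+1=1
a_1=2:  p_1=2·8+1=17,  q_1=2·1+0=2
(x₁, y₁) = (17, 2);  17² − 72·2² = 1 ✓

17 2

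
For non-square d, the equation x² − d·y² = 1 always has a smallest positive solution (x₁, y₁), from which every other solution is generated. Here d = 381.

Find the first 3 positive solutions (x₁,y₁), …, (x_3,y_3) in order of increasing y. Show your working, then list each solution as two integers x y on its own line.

√381 = [19; 1,1,12,1,1,38, …], period ℓ=6 (even) → k=5
a_0=19:  p_0=19·1+0=19,  q_0=19·0+1=1
a_1=1:  p_1=1·19+1=20,  q_1=1·1+0=1
a_2=1:  p_2=1·20+19=39,  q_2=1·1+1=2
…
a_4=1:  p_4=1·488+39=527,  q_4=1·25+2=27
a_5=1:  p_5=1·527+488=1015,  q_5=1·27+25=52
→ (1015, 52).  Check: 1015²=1030225, 381·52²=1030224, difference 1.
(1015+52√381)^2 = 2060449 + 105560√381
(1015+52√381)^3 = 4182710455 + 214286748√381

1015 52
2060449 105560
4182710455 214286748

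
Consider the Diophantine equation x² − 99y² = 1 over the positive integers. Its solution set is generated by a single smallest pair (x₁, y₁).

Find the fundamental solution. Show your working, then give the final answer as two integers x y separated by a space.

[9; 1,18] for √99; ℓ=2 ⇒ convergent index 1
k=0  a_k=9  p_k/q_k = 9/1
k=1  a_k=1  p_k/q_k = 10/1
(x₁, y₁) = (10, 1);  10² − 99·1² = 1 ✓

10 1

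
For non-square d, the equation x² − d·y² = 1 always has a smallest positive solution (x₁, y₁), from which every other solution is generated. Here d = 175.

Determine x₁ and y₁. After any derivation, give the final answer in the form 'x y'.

2024 153

√175 → a₀=13, period (4,2,1,2,4,26); ℓ=6 even so k=5
k=0  a_k=13  p_k/q_k = 13/1
k=1  a_k=4  p_k/q_k = 53/4
k=2  a_k=2  p_k/q_k = 119/9
…
k=4  a_k=2  p_k/q_k = 463/35
k=5  a_k=4  p_k/q_k = 2024/153
(x₁, y₁) = (2024, 153);  2024² − 175·153² = 1 ✓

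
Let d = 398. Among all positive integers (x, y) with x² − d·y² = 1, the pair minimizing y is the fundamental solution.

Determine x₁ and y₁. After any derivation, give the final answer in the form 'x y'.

399 20

√398 → a₀=19, period (1,18,1,38); ℓ=4 even so k=3
a_0=19:  p_0=19·1+0=19,  q_0=19·0+1=1
a_1=1:  p_1=1·19+1=20,  q_1=1·1+0=1
a_2=18:  p_2=18·20+19=379,  q_2=18·1+1=19
a_3=1:  p_3=1·379+20=399,  q_3=1·19+1=20
→ (399, 20).  Check: 399²=159201, 398·20²=159200, difference 1.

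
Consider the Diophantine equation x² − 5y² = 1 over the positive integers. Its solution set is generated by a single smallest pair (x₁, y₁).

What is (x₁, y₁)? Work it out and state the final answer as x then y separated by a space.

9 4

√5 → a₀=2, period (4); ℓ=1 odd so k=1
k=0  a_k=2  p_k/q_k = 2/1
k=1  a_k=4  p_k/q_k = 9/4
(x₁, y₁) = (9, 4);  9² − 5·4² = 1 ✓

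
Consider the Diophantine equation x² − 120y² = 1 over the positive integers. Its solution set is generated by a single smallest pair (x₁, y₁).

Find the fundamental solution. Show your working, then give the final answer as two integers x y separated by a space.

11 1

√120 = [10; 1,20, …], period ℓ=2 (even) → k=1
a_0=10:  p_0=10·1+0=10,  q_0=10·0+1=1
a_1=1:  p_1=1·10+1=11,  q_1=1·1+0=1
→ (11, 1).  Check: 11²=121, 120·1²=120, difference 1.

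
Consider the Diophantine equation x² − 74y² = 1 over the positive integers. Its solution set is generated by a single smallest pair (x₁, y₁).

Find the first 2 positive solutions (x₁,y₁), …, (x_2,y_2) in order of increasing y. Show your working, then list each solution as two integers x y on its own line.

[8; 1,1,1,1,16] for √74; ℓ=5 ⇒ convergent index 9
k=0  a_k=8  p_k/q_k = 8/1
k=1  a_k=1  p_k/q_k = 9/1
…
k=3  a_k=1  p_k/q_k = 26/3
…
k=5  a_k=16  p_k/q_k = 714/83
…
k=8  a_k=1  p_k/q_k = 2228/259
k=9  a_k=1  p_k/q_k = 3699/430
fundamental: x₁=3699, y₁=430  (since 13682601 − 74·184900 = 1)
(3699+430√74)^2 = 27365201 + 3181140√74

3699 430
27365201 3181140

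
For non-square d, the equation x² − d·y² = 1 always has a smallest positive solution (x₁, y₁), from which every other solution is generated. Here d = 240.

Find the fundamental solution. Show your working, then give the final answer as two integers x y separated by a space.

31 2

d=240: √d = [15; 2,30] (ℓ=2, even), read p_1/q_1
step 0: (15, 1)  from 15·(1,0) + (0,1)
step 1: (31, 2)  from 2·(15,1) + (1,0)
(x₁, y₁) = (31, 2);  31² − 240·2² = 1 ✓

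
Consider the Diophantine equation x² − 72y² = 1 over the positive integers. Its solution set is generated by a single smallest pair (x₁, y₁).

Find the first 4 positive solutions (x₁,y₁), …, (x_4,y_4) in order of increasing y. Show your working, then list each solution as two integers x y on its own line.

17 2
577 68
19601 2310
665857 78472

[8; 2,16] for √72; ℓ=2 ⇒ convergent index 1
i=0: a=8 ⇒ p=8, q=1
i=1: a=2 ⇒ p=17, q=2
(x₁, y₁) = (17, 2);  17² − 72·2² = 1 ✓
k=2:  x_2 = 17·17+72·2·2 = 577,  y_2 = 17·2+2·17 = 68
k=3:  x_3 = 17·577+72·2·68 = 19601,  y_3 = 17·68+2·577 = 2310
k=4:  x_4 = 17·19601+72·2·2310 = 665857,  y_4 = 17·2310+2·19601 = 78472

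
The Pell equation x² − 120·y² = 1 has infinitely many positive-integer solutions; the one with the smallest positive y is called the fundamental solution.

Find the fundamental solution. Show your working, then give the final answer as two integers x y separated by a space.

11 1

√120 → a₀=10, period (1,20); ℓ=2 even so k=1
k=0  a_k=10  p_k/q_k = 10/1
k=1  a_k=1  p_k/q_k = 11/1
(x₁, y₁) = (11, 1);  11² − 120·1² = 1 ✓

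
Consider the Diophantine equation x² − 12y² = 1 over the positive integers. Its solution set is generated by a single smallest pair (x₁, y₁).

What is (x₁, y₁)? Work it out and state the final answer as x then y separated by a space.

7 2

√12 = [3; 2,6, …], period ℓ=2 (even) → k=1
k=0  a_k=3  p_k/q_k = 3/1
k=1  a_k=2  p_k/q_k = 7/2
(x₁, y₁) = (7, 2);  7² − 12·2² = 1 ✓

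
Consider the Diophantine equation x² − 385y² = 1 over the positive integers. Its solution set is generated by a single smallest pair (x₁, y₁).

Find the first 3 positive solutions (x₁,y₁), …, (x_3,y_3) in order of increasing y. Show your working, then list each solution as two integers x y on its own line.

√385 = [19; 1,1,1,1,1,…,1,1,38, …], period ℓ=16 (even) → k=15
a_0=19:  p_0=19·1+0=19,  q_0=19·0+1=1
a_1=1:  p_1=1·19+1=20,  q_1=1·1+0=1
a_2=1:  p_2=1·20+19=39,  q_2=1·1+1=2
a_3=1:  p_3=1·39+20=59,  q_3=1·2+1=3
a_4=1:  p_4=1·59+39=98,  q_4=1·3+2=5
a_5=1:  p_5=1·98+59=157,  q_5=1·5+3=8
…
a_7=1:  p_7=1·569+157=726,  q_7=1·29+8=37
…
a_10=3:  p_10=3·2747+2021=10262,  q_10=3·140+103=523
…
a_12=1:  p_12=1·13009+10262=23271,  q_12=1·663+523=1186
…
a_14=1:  p_14=1·36280+23271=59551,  q_14=1·1849+1186=3035
a_15=1:  p_15=1·59551+36280=95831,  q_15=1·3035+1849=4884
(x₁, y₁) = (95831, 4884);  95831² − 385·4884² = 1 ✓
k=2:  x_2 = 95831·95831+385·4884·4884 = 18367161121,  y_2 = 95831·4884+4884·95831 = 936077208
k=3:  x_3 = 95831·18367161121+385·4884·936077208 = 3520286834677271,  y_3 = 95831·936077208+4884·18367161121 = 179410429834812

95831 4884
18367161121 936077208
3520286834677271 179410429834812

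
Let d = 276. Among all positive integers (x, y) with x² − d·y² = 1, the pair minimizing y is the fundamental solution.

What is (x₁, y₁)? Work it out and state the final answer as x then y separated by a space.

d=276: √d = [16; 1,1,1,1,2,2,2,1,1,1,1,32] (ℓ=12, even), read p_11/q_11
k=0  a_k=16  p_k/q_k = 16/1
…
k=5  a_k=2  p_k/q_k = 216/13
…
k=7  a_k=2  p_k/q_k = 1246/75
…
k=10  a_k=1  p_k/q_k = 4768/287
k=11  a_k=1  p_k/q_k = 7775/468
(x₁, y₁) = (7775, 468);  7775² − 276·468² = 1 ✓

7775 468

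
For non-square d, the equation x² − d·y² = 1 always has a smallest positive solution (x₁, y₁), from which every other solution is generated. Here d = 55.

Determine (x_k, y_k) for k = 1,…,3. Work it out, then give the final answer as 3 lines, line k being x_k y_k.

89 12
15841 2136
2819609 380196

d=55: √d = [7; 2,2,2,14] (ℓ=4, even), read p_3/q_3
k=0  a_k=7  p_k/q_k = 7/1
k=1  a_k=2  p_k/q_k = 15/2
k=2  a_k=2  p_k/q_k = 37/5
k=3  a_k=2  p_k/q_k = 89/12
(x₁, y₁) = (89, 12);  89² − 55·12² = 1 ✓
(x_2, y_2) = (89·89 + 55·12·12, 89·12 + 12·89) = (15841, 2136)
(x_3, y_3) = (89·15841 + 55·12·2136, 89·2136 + 12·15841) = (2819609, 380196)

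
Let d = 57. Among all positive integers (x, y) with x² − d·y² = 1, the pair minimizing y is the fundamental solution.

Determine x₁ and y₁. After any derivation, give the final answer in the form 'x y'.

151 20

[7; 1,1,4,1,1,14] for √57; ℓ=6 ⇒ convergent index 5
k=0  a_k=7  p_k/q_k = 7/1
k=1  a_k=1  p_k/q_k = 8/1
k=2  a_k=1  p_k/q_k = 15/2
…
k=4  a_k=1  p_k/q_k = 83/11
k=5  a_k=1  p_k/q_k = 151/20
→ (151, 20).  Check: 151²=22801, 57·20²=22800, difference 1.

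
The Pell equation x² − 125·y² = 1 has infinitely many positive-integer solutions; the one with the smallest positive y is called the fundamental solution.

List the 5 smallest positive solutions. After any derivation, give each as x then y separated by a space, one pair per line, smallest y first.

√125 = [11; 5,1,1,5,22, …], period ℓ=5 (odd) → k=9
a_0=11:  p_0=11·1+0=11,  q_0=11·0+1=1
a_1=5:  p_1=5·11+1=56,  q_1=5·1+0=5
…
a_3=1:  p_3=1·67+56=123,  q_3=1·6+5=11
…
a_6=5:  p_6=5·15127+682=76317,  q_6=5·1353+61=6826
…
a_8=1:  p_8=1·91444+76317=167761,  q_8=1·8179+6826=15005
a_9=5:  p_9=5·167761+91444=930249,  q_9=5·15005+8179=83204
→ (930249, 83204).  Check: 930249²=865363202001, 125·83204²=865363202000, difference 1.
n=2: (930249,83204)∘(930249,83204) = (930249·930249+125·83204·83204, 930249·83204+83204·930249) = (1730726404001,154800875592)
n=3: (1730726404001,154800875592)∘(930249,83204) = (930249·1730726404001+125·83204·154800875592, 930249·154800875592+83204·1730726404001) = (3220013013190122249,288006719437081612)
n=4: (3220013013190122249,288006719437081612)∘(930249,83204) = (930249·3220013013190122249+125·83204·288006719437081612, 930249·288006719437081612+83204·3220013013190122249) = (5990827771012465337616001,535835925499096664087184)
n=5: (5990827771012465337616001,535835925499096664087184)∘(930249,83204) = (930249·5990827771012465337616001+125·83204·535835925499096664087184, 930249·535835925499096664087184+83204·5990827771012465337616001) = (11145923086309929722690704506249,996921667718930338621440576020)

930249 83204
1730726404001 154800875592
3220013013190122249 288006719437081612
5990827771012465337616001 535835925499096664087184
11145923086309929722690704506249 996921667718930338621440576020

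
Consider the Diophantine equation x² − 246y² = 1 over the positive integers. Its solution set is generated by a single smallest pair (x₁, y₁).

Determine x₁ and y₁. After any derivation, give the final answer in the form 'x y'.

88805 5662

√246 = [15; 1,2,5,1,14,1,5,2,1,30, …], period ℓ=10 (even) → k=9
i=0: a=15 ⇒ p=15, q=1
…
i=8: a=2 ⇒ p=60777, q=3875
i=9: a=1 ⇒ p=88805, q=5662
(x₁, y₁) = (88805, 5662);  88805² − 246·5662² = 1 ✓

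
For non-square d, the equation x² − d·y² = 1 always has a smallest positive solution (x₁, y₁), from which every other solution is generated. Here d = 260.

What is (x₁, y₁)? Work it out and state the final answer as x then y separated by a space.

d=260: √d = [16; 8,32] (ℓ=2, even), read p_1/q_1
i=0: a=16 ⇒ p=16, q=1
i=1: a=8 ⇒ p=129, q=8
fundamental: x₁=129, y₁=8  (since 16641 − 260·64 = 1)

129 8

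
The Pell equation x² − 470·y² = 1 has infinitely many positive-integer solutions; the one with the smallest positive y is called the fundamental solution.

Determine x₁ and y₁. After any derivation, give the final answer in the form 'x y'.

√470 = [21; 1,2,8,2,1,42, …], period ℓ=6 (even) → k=5
a_0=21:  p_0=21·1+0=21,  q_0=21·0+1=1
a_1=1:  p_1=1·21+1=22,  q_1=1·1+0=1
a_2=2:  p_2=2·22+21=65,  q_2=2·1+1=3
…
a_4=2:  p_4=2·542+65=1149,  q_4=2·25+3=53
a_5=1:  p_5=1·1149+542=1691,  q_5=1·53+25=78
fundamental: x₁=1691, y₁=78  (since 2859481 − 470·6084 = 1)

1691 78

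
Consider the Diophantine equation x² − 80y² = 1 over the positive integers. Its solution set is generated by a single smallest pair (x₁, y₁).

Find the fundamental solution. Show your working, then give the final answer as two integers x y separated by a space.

9 1

d=80: √d = [8; 1,16] (ℓ=2, even), read p_1/q_1
step 0: (8, 1)  from 8·(1,0) + (0,1)
step 1: (9, 1)  from 1·(8,1) + (1,0)
fundamental: x₁=9, y₁=1  (since 81 − 80·1 = 1)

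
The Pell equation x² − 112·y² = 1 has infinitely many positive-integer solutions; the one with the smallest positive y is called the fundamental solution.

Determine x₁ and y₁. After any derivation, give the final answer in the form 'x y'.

d=112: √d = [10; 1,1,2,1,1,20] (ℓ=6, even), read p_5/q_5
a_0=10:  p_0=10·1+0=10,  q_0=10·0+1=1
…
a_4=1:  p_4=1·53+21=74,  q_4=1·5+2=7
a_5=1:  p_5=1·74+53=127,  q_5=1·7+5=12
→ (127, 12).  Check: 127²=16129, 112·12²=16128, difference 1.

127 12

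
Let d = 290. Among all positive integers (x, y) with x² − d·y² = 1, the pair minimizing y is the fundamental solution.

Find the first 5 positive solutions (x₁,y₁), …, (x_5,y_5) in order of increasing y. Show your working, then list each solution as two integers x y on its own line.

579 34
670481 39372
776416419 45592742
899089542721 52796355864
1041144914054499 61138134497770

[17; 34] for √290; ℓ=1 ⇒ convergent index 1
step 0: (17, 1)  from 17·(1,0) + (0,1)
step 1: (579, 34)  from 34·(17,1) + (1,0)
(x₁, y₁) = (579, 34);  579² − 290·34² = 1 ✓
n=2: (579,34)∘(579,34) = (579·579+290·34·34, 579·34+34·579) = (670481,39372)
n=3: (670481,39372)∘(579,34) = (579·670481+290·34·39372, 579·39372+34·670481) = (776416419,45592742)
n=4: (776416419,45592742)∘(579,34) = (579·776416419+290·34·45592742, 579·45592742+34·776416419) = (899089542721,52796355864)
n=5: (899089542721,52796355864)∘(579,34) = (579·899089542721+290·34·52796355864, 579·52796355864+34·899089542721) = (1041144914054499,61138134497770)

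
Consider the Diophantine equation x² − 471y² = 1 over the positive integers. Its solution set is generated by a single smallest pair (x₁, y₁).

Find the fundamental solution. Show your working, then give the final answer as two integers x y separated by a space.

√471 → a₀=21, period (1,2,2,1,3,…,2,1,42); ℓ=14 even so k=13
a_0=21:  p_0=21·1+0=21,  q_0=21·0+1=1
a_1=1:  p_1=1·21+1=22,  q_1=1·1+0=1
…
a_3=2:  p_3=2·65+22=152,  q_3=2·3+1=7
a_4=1:  p_4=1·152+65=217,  q_4=1·7+3=10
…
a_7=14:  p_7=14·3429+803=48809,  q_7=14·158+37=2249
…
a_12=2:  p_12=2·2331742+843469=5506953,  q_12=2·107441+38865=253747
a_13=1:  p_13=1·5506953+2331742=7838695,  q_13=1·253747+107441=361188
(x₁, y₁) = (7838695, 361188);  7838695² − 471·361188² = 1 ✓

7838695 361188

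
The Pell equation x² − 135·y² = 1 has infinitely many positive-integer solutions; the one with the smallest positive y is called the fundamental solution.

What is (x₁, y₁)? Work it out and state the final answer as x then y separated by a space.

244 21

[11; 1,1,1,1,1,1,1,22] for √135; ℓ=8 ⇒ convergent index 7
a_0=11:  p_0=11·1+0=11,  q_0=11·0+1=1
…
a_5=1:  p_5=1·58+35=93,  q_5=1·5+3=8
a_6=1:  p_6=1·93+58=151,  q_6=1·8+5=13
a_7=1:  p_7=1·151+93=244,  q_7=1·13+8=21
(x₁, y₁) = (244, 21);  244² − 135·21² = 1 ✓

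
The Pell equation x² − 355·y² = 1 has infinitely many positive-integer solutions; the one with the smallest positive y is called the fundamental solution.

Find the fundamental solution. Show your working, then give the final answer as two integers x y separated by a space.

[18; 1,5,3,3,1,6,1,3,3,5,1,36] for √355; ℓ=12 ⇒ convergent index 11
k=0  a_k=18  p_k/q_k = 18/1
k=1  a_k=1  p_k/q_k = 19/1
k=2  a_k=5  p_k/q_k = 113/6
k=3  a_k=3  p_k/q_k = 358/19
…
k=5  a_k=1  p_k/q_k = 1545/82
k=6  a_k=6  p_k/q_k = 10457/555
k=7  a_k=1  p_k/q_k = 12002/637
…
k=10  a_k=5  p_k/q_k = 803418/42641
k=11  a_k=1  p_k/q_k = 954809/50676
fundamental: x₁=954809, y₁=50676  (since 911660226481 − 355·2568056976 = 1)

954809 50676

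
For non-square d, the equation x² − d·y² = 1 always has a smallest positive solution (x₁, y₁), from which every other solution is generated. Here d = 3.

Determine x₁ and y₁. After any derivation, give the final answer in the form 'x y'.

2 1

√3 = [1; 1,2, …], period ℓ=2 (even) → k=1
i=0: a=1 ⇒ p=1, q=1
i=1: a=1 ⇒ p=2, q=1
(x₁, y₁) = (2, 1);  2² − 3·1² = 1 ✓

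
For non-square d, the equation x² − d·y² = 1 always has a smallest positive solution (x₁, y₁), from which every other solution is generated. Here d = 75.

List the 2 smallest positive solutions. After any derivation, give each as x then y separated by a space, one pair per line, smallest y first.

√75 = [8; 1,1,1,16, …], period ℓ=4 (even) → k=3
i=0: a=8 ⇒ p=8, q=1
i=1: a=1 ⇒ p=9, q=1
i=2: a=1 ⇒ p=17, q=2
i=3: a=1 ⇒ p=26, q=3
→ (26, 3).  Check: 26²=676, 75·3²=675, difference 1.
k=2:  x_2 = 26·26+75·3·3 = 1351,  y_2 = 26·3+3·26 = 156

26 3
1351 156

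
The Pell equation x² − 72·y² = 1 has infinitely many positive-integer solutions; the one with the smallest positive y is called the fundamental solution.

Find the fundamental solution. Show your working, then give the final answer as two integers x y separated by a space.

17 2

√72 = [8; 2,16, …], period ℓ=2 (even) → k=1
i=0: a=8 ⇒ p=8, q=1
i=1: a=2 ⇒ p=17, q=2
fundamental: x₁=17, y₁=2  (since 289 − 72·4 = 1)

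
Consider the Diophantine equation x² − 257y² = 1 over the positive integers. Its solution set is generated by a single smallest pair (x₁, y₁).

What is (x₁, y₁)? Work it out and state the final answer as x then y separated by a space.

d=257: √d = [16; 32] (ℓ=1, odd), read p_1/q_1
a_0=16:  p_0=16·1+0=16,  q_0=16·0+1=1
a_1=32:  p_1=32·16+1=513,  q_1=32·1+0=32
(x₁, y₁) = (513, 32);  513² − 257·32² = 1 ✓

513 32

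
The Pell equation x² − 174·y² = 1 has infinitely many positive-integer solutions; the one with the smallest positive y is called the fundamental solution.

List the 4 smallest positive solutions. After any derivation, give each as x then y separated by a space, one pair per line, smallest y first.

√174 = [13; 5,4,5,26, …], period ℓ=4 (even) → k=3
k=0  a_k=13  p_k/q_k = 13/1
…
k=2  a_k=4  p_k/q_k = 277/21
k=3  a_k=5  p_k/q_k = 1451/110
→ (1451, 110).  Check: 1451²=2105401, 174·110²=2105400, difference 1.
k=2:  x_2 = 1451·1451+174·110·110 = 4210801,  y_2 = 1451·110+110·1451 = 319220
k=3:  x_3 = 1451·4210801+174·110·319220 = 12219743051,  y_3 = 1451·319220+110·4210801 = 926376330
k=4:  x_4 = 1451·12219743051+174·110·926376330 = 35461690123201,  y_4 = 1451·926376330+110·12219743051 = 2688343790440

1451 110
4210801 319220
12219743051 926376330
35461690123201 2688343790440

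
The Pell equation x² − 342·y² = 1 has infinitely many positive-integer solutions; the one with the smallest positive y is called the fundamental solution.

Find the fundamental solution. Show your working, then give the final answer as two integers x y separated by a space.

37 2

√342 → a₀=18, period (2,36); ℓ=2 even so k=1
step 0: (18, 1)  from 18·(1,0) + (0,1)
step 1: (37, 2)  from 2·(18,1) + (1,0)
→ (37, 2).  Check: 37²=1369, 342·2²=1368, difference 1.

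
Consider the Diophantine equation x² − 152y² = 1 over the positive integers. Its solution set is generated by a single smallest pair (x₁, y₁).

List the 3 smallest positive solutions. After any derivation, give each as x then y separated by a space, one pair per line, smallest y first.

37 3
2737 222
202501 16425

√152 = [12; 3,24, …], period ℓ=2 (even) → k=1
step 0: (12, 1)  from 12·(1,0) + (0,1)
step 1: (37, 3)  from 3·(12,1) + (1,0)
fundamental: x₁=37, y₁=3  (since 1369 − 152·9 = 1)
k=2:  x_2 = 37·37+152·3·3 = 2737,  y_2 = 37·3+3·37 = 222
k=3:  x_3 = 37·2737+152·3·222 = 202501,  y_3 = 37·222+3·2737 = 16425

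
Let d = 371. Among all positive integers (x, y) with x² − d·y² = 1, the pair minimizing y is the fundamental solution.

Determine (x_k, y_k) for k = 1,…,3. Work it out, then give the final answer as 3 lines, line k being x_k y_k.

1695 88
5746049 298320
19479104415 1011304712

d=371: √d = [19; 3,1,4,1,3,38] (ℓ=6, even), read p_5/q_5
step 0: (19, 1)  from 19·(1,0) + (0,1)
step 1: (58, 3)  from 3·(19,1) + (1,0)
step 2: (77, 4)  from 1·(58,3) + (19,1)
…
step 4: (443, 23)  from 1·(366,19) + (77,4)
step 5: (1695, 88)  from 3·(443,23) + (366,19)
(x₁, y₁) = (1695, 88);  1695² − 371·88² = 1 ✓
n=2: (1695,88)∘(1695,88) = (1695·1695+371·88·88, 1695·88+88·1695) = (5746049,298320)
n=3: (5746049,298320)∘(1695,88) = (1695·5746049+371·88·298320, 1695·298320+88·5746049) = (19479104415,1011304712)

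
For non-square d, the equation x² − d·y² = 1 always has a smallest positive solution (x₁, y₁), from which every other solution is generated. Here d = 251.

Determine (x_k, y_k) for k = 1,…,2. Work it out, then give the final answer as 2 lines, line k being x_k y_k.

3674890 231957
27009633024199 1704832919460

√251 → a₀=15, period (1,5,2,1,2,…,5,1,30); ℓ=14 even so k=13
i=0: a=15 ⇒ p=15, q=1
…
i=3: a=2 ⇒ p=206, q=13
…
i=6: a=2 ⇒ p=1917, q=121
…
i=8: a=2 ⇒ p=61043, q=3853
…
i=11: a=2 ⇒ p=577033, q=36422
i=12: a=5 ⇒ p=3097857, q=195535
i=13: a=1 ⇒ p=3674890, q=231957
(x₁, y₁) = (3674890, 231957);  3674890² − 251·231957² = 1 ✓
(x_2, y_2) = (3674890·3674890 + 251·231957·231957, 3674890·231957 + 231957·3674890) = (27009633024199, 1704832919460)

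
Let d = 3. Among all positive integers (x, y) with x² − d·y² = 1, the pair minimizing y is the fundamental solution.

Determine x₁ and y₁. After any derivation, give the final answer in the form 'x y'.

d=3: √d = [1; 1,2] (ℓ=2, even), read p_1/q_1
a_0=1:  p_0=1·1+0=1,  q_0=1·0+1=1
a_1=1:  p_1=1·1+1=2,  q_1=1·1+0=1
fundamental: x₁=2, y₁=1  (since 4 − 3·1 = 1)

2 1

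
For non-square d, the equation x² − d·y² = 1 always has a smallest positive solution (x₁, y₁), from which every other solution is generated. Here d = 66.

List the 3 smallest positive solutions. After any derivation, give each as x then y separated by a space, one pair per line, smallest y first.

√66 → a₀=8, period (8,16); ℓ=2 even so k=1
i=0: a=8 ⇒ p=8, q=1
i=1: a=8 ⇒ p=65, q=8
(x₁, y₁) = (65, 8);  65² − 66·8² = 1 ✓
(65+8√66)^2 = 8449 + 1040√66
(65+8√66)^3 = 1098305 + 135192√66

65 8
8449 1040
1098305 135192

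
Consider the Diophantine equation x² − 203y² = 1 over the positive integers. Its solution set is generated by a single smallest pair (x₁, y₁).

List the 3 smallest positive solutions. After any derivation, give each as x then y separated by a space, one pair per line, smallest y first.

57 4
6497 456
740601 51980

√203 → a₀=14, period (4,28); ℓ=2 even so k=1
i=0: a=14 ⇒ p=14, q=1
i=1: a=4 ⇒ p=57, q=4
(x₁, y₁) = (57, 4);  57² − 203·4² = 1 ✓
(x_2, y_2) = (57·57 + 203·4·4, 57·4 + 4·57) = (6497, 456)
(x_3, y_3) = (57·6497 + 203·4·456, 57·456 + 4·6497) = (740601, 51980)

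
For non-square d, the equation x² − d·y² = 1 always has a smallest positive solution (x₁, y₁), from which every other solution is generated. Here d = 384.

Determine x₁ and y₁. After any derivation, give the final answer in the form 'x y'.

√384 → a₀=19, period (1,1,2,9,2,1,1,38); ℓ=8 even so k=7
a_0=19:  p_0=19·1+0=19,  q_0=19·0+1=1
a_1=1:  p_1=1·19+1=20,  q_1=1·1+0=1
…
a_4=9:  p_4=9·98+39=921,  q_4=9·5+2=47
a_5=2:  p_5=2·921+98=1940,  q_5=2·47+5=99
a_6=1:  p_6=1·1940+921=2861,  q_6=1·99+47=146
a_7=1:  p_7=1·2861+1940=4801,  q_7=1·146+99=245
fundamental: x₁=4801, y₁=245  (since 23049601 − 384·60025 = 1)

4801 245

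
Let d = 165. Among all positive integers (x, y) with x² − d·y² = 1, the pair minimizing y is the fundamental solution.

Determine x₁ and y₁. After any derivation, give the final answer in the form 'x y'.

1079 84

[12; 1,5,2,5,1,24] for √165; ℓ=6 ⇒ convergent index 5
a_0=12:  p_0=12·1+0=12,  q_0=12·0+1=1
…
a_2=5:  p_2=5·13+12=77,  q_2=5·1+1=6
a_3=2:  p_3=2·77+13=167,  q_3=2·6+1=13
a_4=5:  p_4=5·167+77=912,  q_4=5·13+6=71
a_5=1:  p_5=1·912+167=1079,  q_5=1·71+13=84
fundamental: x₁=1079, y₁=84  (since 1164241 − 165·7056 = 1)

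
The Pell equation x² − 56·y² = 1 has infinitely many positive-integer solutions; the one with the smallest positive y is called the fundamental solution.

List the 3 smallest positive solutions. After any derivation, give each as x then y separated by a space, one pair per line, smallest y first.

√56 → a₀=7, period (2,14); ℓ=2 even so k=1
a_0=7:  p_0=7·1+0=7,  q_0=7·0+1=1
a_1=2:  p_1=2·7+1=15,  q_1=2·1+0=2
(x₁, y₁) = (15, 2);  15² − 56·2² = 1 ✓
(15+2√56)^2 = 449 + 60√56
(15+2√56)^3 = 13455 + 1798√56

15 2
449 60
13455 1798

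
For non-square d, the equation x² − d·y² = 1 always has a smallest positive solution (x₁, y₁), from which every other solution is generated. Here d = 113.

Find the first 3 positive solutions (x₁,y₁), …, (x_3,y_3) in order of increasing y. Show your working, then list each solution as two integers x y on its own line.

[10; 1,1,1,2,2,1,1,1,20] for √113; ℓ=9 ⇒ convergent index 17
i=0: a=10 ⇒ p=10, q=1
…
i=4: a=2 ⇒ p=85, q=8
i=5: a=2 ⇒ p=202, q=19
i=6: a=1 ⇒ p=287, q=27
i=7: a=1 ⇒ p=489, q=46
…
i=16: a=1 ⇒ p=758918, q=71393
i=17: a=1 ⇒ p=1204353, q=113296
fundamental: x₁=1204353, y₁=113296  (since 1450466148609 − 113·12835983616 = 1)
n=2: (1204353,113296)∘(1204353,113296) = (1204353·1204353+113·113296·113296, 1204353·113296+113296·1204353) = (2900932297217,272896754976)
n=3: (2900932297217,272896754976)∘(1204353,113296) = (1204353·2900932297217+113·113296·272896754976, 1204353·272896754976+113296·2900932297217) = (6987493029899166849,657328051091107760)

1204353 113296
2900932297217 272896754976
6987493029899166849 657328051091107760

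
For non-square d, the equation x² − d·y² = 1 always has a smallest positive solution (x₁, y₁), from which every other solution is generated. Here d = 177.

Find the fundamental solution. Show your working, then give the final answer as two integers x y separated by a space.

62423 4692

d=177: √d = [13; 3,3,2,8,2,3,3,26] (ℓ=8, even), read p_7/q_7
k=0  a_k=13  p_k/q_k = 13/1
k=1  a_k=3  p_k/q_k = 40/3
k=2  a_k=3  p_k/q_k = 133/10
k=3  a_k=2  p_k/q_k = 306/23
k=4  a_k=8  p_k/q_k = 2581/194
k=5  a_k=2  p_k/q_k = 5468/411
k=6  a_k=3  p_k/q_k = 18985/1427
k=7  a_k=3  p_k/q_k = 62423/4692
fundamental: x₁=62423, y₁=4692  (since 3896630929 − 177·22014864 = 1)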